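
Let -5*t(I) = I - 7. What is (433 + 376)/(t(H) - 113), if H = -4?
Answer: -4045/554 ≈ -7.3014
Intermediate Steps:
t(I) = 7/5 - I/5 (t(I) = -(I - 7)/5 = -(-7 + I)/5 = 7/5 - I/5)
(433 + 376)/(t(H) - 113) = (433 + 376)/((7/5 - ⅕*(-4)) - 113) = 809/((7/5 + ⅘) - 113) = 809/(11/5 - 113) = 809/(-554/5) = 809*(-5/554) = -4045/554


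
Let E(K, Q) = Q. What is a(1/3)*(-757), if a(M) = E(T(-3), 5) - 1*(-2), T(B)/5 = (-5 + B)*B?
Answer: -5299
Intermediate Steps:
T(B) = 5*B*(-5 + B) (T(B) = 5*((-5 + B)*B) = 5*(B*(-5 + B)) = 5*B*(-5 + B))
a(M) = 7 (a(M) = 5 - 1*(-2) = 5 + 2 = 7)
a(1/3)*(-757) = 7*(-757) = -5299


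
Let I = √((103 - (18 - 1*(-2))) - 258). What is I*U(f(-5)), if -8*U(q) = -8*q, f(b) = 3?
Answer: 15*I*√7 ≈ 39.686*I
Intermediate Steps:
I = 5*I*√7 (I = √((103 - (18 + 2)) - 258) = √((103 - 1*20) - 258) = √((103 - 20) - 258) = √(83 - 258) = √(-175) = 5*I*√7 ≈ 13.229*I)
U(q) = q (U(q) = -(-1)*q = q)
I*U(f(-5)) = (5*I*√7)*3 = 15*I*√7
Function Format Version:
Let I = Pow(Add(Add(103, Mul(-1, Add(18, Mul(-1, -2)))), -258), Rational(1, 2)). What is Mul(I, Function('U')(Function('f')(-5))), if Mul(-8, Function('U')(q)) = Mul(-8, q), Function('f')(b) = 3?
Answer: Mul(15, I, Pow(7, Rational(1, 2))) ≈ Mul(39.686, I)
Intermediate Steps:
I = Mul(5, I, Pow(7, Rational(1, 2))) (I = Pow(Add(Add(103, Mul(-1, Add(18, 2))), -258), Rational(1, 2)) = Pow(Add(Add(103, Mul(-1, 20)), -258), Rational(1, 2)) = Pow(Add(Add(103, -20), -258), Rational(1, 2)) = Pow(Add(83, -258), Rational(1, 2)) = Pow(-175, Rational(1, 2)) = Mul(5, I, Pow(7, Rational(1, 2))) ≈ Mul(13.229, I))
Function('U')(q) = q (Function('U')(q) = Mul(Rational(-1, 8), Mul(-8, q)) = q)
Mul(I, Function('U')(Function('f')(-5))) = Mul(Mul(5, I, Pow(7, Rational(1, 2))), 3) = Mul(15, I, Pow(7, Rational(1, 2)))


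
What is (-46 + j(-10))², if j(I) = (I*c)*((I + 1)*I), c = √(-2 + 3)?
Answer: 894916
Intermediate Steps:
c = 1 (c = √1 = 1)
j(I) = I²*(1 + I) (j(I) = (I*1)*((I + 1)*I) = I*((1 + I)*I) = I*(I*(1 + I)) = I²*(1 + I))
(-46 + j(-10))² = (-46 + (-10)²*(1 - 10))² = (-46 + 100*(-9))² = (-46 - 900)² = (-946)² = 894916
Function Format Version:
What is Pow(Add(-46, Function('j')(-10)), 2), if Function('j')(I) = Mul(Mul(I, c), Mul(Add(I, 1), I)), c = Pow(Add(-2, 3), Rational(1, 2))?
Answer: 894916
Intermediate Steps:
c = 1 (c = Pow(1, Rational(1, 2)) = 1)
Function('j')(I) = Mul(Pow(I, 2), Add(1, I)) (Function('j')(I) = Mul(Mul(I, 1), Mul(Add(I, 1), I)) = Mul(I, Mul(Add(1, I), I)) = Mul(I, Mul(I, Add(1, I))) = Mul(Pow(I, 2), Add(1, I)))
Pow(Add(-46, Function('j')(-10)), 2) = Pow(Add(-46, Mul(Pow(-10, 2), Add(1, -10))), 2) = Pow(Add(-46, Mul(100, -9)), 2) = Pow(Add(-46, -900), 2) = Pow(-946, 2) = 894916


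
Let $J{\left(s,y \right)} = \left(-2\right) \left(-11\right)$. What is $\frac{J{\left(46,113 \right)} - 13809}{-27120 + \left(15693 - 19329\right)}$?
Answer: $\frac{13787}{30756} \approx 0.44827$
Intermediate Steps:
$J{\left(s,y \right)} = 22$
$\frac{J{\left(46,113 \right)} - 13809}{-27120 + \left(15693 - 19329\right)} = \frac{22 - 13809}{-27120 + \left(15693 - 19329\right)} = - \frac{13787}{-27120 - 3636} = - \frac{13787}{-30756} = \left(-13787\right) \left(- \frac{1}{30756}\right) = \frac{13787}{30756}$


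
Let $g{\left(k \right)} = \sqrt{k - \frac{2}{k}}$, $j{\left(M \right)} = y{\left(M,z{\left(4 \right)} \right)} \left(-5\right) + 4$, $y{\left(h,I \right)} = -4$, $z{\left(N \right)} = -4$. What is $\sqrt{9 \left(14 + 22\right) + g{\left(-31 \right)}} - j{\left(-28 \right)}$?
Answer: $-24 + \frac{\sqrt{311364 + 31 i \sqrt{29729}}}{31} \approx -5.9993 + 0.15449 i$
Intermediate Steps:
$j{\left(M \right)} = 24$ ($j{\left(M \right)} = \left(-4\right) \left(-5\right) + 4 = 20 + 4 = 24$)
$\sqrt{9 \left(14 + 22\right) + g{\left(-31 \right)}} - j{\left(-28 \right)} = \sqrt{9 \left(14 + 22\right) + \sqrt{-31 - \frac{2}{-31}}} - 24 = \sqrt{9 \cdot 36 + \sqrt{-31 - - \frac{2}{31}}} - 24 = \sqrt{324 + \sqrt{-31 + \frac{2}{31}}} - 24 = \sqrt{324 + \sqrt{- \frac{959}{31}}} - 24 = \sqrt{324 + \frac{i \sqrt{29729}}{31}} - 24 = -24 + \sqrt{324 + \frac{i \sqrt{29729}}{31}}$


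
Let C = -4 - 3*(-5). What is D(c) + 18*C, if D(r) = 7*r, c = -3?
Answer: 177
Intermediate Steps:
C = 11 (C = -4 + 15 = 11)
D(c) + 18*C = 7*(-3) + 18*11 = -21 + 198 = 177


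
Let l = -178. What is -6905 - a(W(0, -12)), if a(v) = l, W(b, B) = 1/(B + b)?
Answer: -6727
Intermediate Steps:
a(v) = -178
-6905 - a(W(0, -12)) = -6905 - 1*(-178) = -6905 + 178 = -6727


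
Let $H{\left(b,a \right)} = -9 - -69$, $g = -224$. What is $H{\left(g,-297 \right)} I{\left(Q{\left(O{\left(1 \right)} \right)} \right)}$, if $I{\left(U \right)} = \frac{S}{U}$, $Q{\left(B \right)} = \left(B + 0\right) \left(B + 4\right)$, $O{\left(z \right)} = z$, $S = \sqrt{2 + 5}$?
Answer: $12 \sqrt{7} \approx 31.749$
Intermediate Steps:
$S = \sqrt{7} \approx 2.6458$
$Q{\left(B \right)} = B \left(4 + B\right)$
$H{\left(b,a \right)} = 60$ ($H{\left(b,a \right)} = -9 + 69 = 60$)
$I{\left(U \right)} = \frac{\sqrt{7}}{U}$
$H{\left(g,-297 \right)} I{\left(Q{\left(O{\left(1 \right)} \right)} \right)} = 60 \frac{\sqrt{7}}{1 \left(4 + 1\right)} = 60 \frac{\sqrt{7}}{1 \cdot 5} = 60 \frac{\sqrt{7}}{5} = 12 \sqrt{7}$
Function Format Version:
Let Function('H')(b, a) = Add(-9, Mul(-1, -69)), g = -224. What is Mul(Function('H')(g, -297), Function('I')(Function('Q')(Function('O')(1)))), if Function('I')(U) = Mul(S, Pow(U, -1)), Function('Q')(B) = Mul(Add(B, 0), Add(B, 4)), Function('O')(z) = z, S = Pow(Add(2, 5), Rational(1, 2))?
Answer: Mul(12, Pow(7, Rational(1, 2))) ≈ 31.749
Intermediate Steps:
S = Pow(7, Rational(1, 2)) ≈ 2.6458
Function('Q')(B) = Mul(B, Add(4, B))
Function('H')(b, a) = 60 (Function('H')(b, a) = Add(-9, 69) = 60)
Function('I')(U) = Mul(Pow(7, Rational(1, 2)), Pow(U, -1))
Mul(Function('H')(g, -297), Function('I')(Function('Q')(Function('O')(1)))) = Mul(60, Mul(Pow(7, Rational(1, 2)), Pow(Mul(1, Add(4, 1)), -1))) = Mul(60, Mul(Pow(7, Rational(1, 2)), Pow(Mul(1, 5), -1))) = Mul(60, Mul(Pow(7, Rational(1, 2)), Pow(5, -1))) = Mul(60, Mul(Pow(7, Rational(1, 2)), Rational(1, 5))) = Mul(60, Mul(Rational(1, 5), Pow(7, Rational(1, 2)))) = Mul(12, Pow(7, Rational(1, 2)))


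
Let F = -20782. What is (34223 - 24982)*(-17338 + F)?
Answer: -352266920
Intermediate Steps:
(34223 - 24982)*(-17338 + F) = (34223 - 24982)*(-17338 - 20782) = 9241*(-38120) = -352266920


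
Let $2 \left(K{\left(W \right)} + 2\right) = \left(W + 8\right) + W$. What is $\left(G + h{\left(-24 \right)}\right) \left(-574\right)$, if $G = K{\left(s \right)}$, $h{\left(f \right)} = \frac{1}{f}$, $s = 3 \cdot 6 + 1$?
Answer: $- \frac{144361}{12} \approx -12030.0$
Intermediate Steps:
$s = 19$ ($s = 18 + 1 = 19$)
$K{\left(W \right)} = 2 + W$ ($K{\left(W \right)} = -2 + \frac{\left(W + 8\right) + W}{2} = -2 + \frac{\left(8 + W\right) + W}{2} = -2 + \frac{8 + 2 W}{2} = -2 + \left(4 + W\right) = 2 + W$)
$G = 21$ ($G = 2 + 19 = 21$)
$\left(G + h{\left(-24 \right)}\right) \left(-574\right) = \left(21 + \frac{1}{-24}\right) \left(-574\right) = \left(21 - \frac{1}{24}\right) \left(-574\right) = \frac{503}{24} \left(-574\right) = - \frac{144361}{12}$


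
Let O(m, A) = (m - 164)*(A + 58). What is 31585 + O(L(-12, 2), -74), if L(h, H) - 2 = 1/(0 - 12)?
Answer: 102535/3 ≈ 34178.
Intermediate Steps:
L(h, H) = 23/12 (L(h, H) = 2 + 1/(0 - 12) = 2 + 1/(-12) = 2 - 1/12 = 23/12)
O(m, A) = (-164 + m)*(58 + A)
31585 + O(L(-12, 2), -74) = 31585 + (-9512 - 164*(-74) + 58*(23/12) - 74*23/12) = 31585 + (-9512 + 12136 + 667/6 - 851/6) = 31585 + 7780/3 = 102535/3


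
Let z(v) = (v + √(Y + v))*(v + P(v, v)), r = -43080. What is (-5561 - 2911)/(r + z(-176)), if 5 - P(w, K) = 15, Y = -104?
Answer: 304286/405157 - 10943*I*√70/405157 ≈ 0.75103 - 0.22598*I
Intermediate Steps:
P(w, K) = -10 (P(w, K) = 5 - 1*15 = 5 - 15 = -10)
z(v) = (-10 + v)*(v + √(-104 + v)) (z(v) = (v + √(-104 + v))*(v - 10) = (v + √(-104 + v))*(-10 + v) = (-10 + v)*(v + √(-104 + v)))
(-5561 - 2911)/(r + z(-176)) = (-5561 - 2911)/(-43080 + ((-176)² - 10*(-176) - 10*√(-104 - 176) - 176*√(-104 - 176))) = -8472/(-43080 + (30976 + 1760 - 20*I*√70 - 352*I*√70)) = -8472/(-43080 + (32736 - 372*I*√70)) = -8472/(-10344 - 372*I*√70)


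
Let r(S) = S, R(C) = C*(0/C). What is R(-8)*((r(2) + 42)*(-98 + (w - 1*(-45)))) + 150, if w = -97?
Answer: 150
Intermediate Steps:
R(C) = 0 (R(C) = C*0 = 0)
R(-8)*((r(2) + 42)*(-98 + (w - 1*(-45)))) + 150 = 0*((2 + 42)*(-98 + (-97 - 1*(-45)))) + 150 = 0*(44*(-98 + (-97 + 45))) + 150 = 0*(44*(-98 - 52)) + 150 = 0*(44*(-150)) + 150 = 0*(-6600) + 150 = 0 + 150 = 150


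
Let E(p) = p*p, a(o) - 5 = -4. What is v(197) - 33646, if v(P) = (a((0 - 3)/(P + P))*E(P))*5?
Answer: 160399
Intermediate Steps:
a(o) = 1 (a(o) = 5 - 4 = 1)
E(p) = p²
v(P) = 5*P² (v(P) = (1*P²)*5 = P²*5 = 5*P²)
v(197) - 33646 = 5*197² - 33646 = 5*38809 - 33646 = 194045 - 33646 = 160399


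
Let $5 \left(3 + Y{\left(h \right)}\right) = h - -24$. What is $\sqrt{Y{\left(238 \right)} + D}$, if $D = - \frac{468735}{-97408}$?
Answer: $\frac{\sqrt{200930262110}}{60880} \approx 7.3629$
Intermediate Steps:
$Y{\left(h \right)} = \frac{9}{5} + \frac{h}{5}$ ($Y{\left(h \right)} = -3 + \frac{h - -24}{5} = -3 + \frac{h + 24}{5} = -3 + \frac{24 + h}{5} = -3 + \left(\frac{24}{5} + \frac{h}{5}\right) = \frac{9}{5} + \frac{h}{5}$)
$D = \frac{468735}{97408}$ ($D = \left(-468735\right) \left(- \frac{1}{97408}\right) = \frac{468735}{97408} \approx 4.8121$)
$\sqrt{Y{\left(238 \right)} + D} = \sqrt{\left(\frac{9}{5} + \frac{1}{5} \cdot 238\right) + \frac{468735}{97408}} = \sqrt{\left(\frac{9}{5} + \frac{238}{5}\right) + \frac{468735}{97408}} = \sqrt{\frac{247}{5} + \frac{468735}{97408}} = \sqrt{\frac{26403451}{487040}} = \frac{\sqrt{200930262110}}{60880}$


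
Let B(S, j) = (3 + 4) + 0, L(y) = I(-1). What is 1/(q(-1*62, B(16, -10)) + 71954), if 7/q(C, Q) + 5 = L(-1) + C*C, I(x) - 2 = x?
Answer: 3840/276303367 ≈ 1.3898e-5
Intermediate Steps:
I(x) = 2 + x
L(y) = 1 (L(y) = 2 - 1 = 1)
B(S, j) = 7 (B(S, j) = 7 + 0 = 7)
q(C, Q) = 7/(-4 + C²) (q(C, Q) = 7/(-5 + (1 + C*C)) = 7/(-5 + (1 + C²)) = 7/(-4 + C²))
1/(q(-1*62, B(16, -10)) + 71954) = 1/(7/(-4 + (-1*62)²) + 71954) = 1/(7/(-4 + (-62)²) + 71954) = 1/(7/(-4 + 3844) + 71954) = 1/(7/3840 + 71954) = 1/(276303367/3840) = 3840/276303367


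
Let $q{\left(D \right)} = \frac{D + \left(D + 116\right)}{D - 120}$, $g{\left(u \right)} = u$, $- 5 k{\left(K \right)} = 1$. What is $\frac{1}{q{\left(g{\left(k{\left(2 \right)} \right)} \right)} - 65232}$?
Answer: $- \frac{601}{39205010} \approx -1.533 \cdot 10^{-5}$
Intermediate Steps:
$k{\left(K \right)} = - \frac{1}{5}$ ($k{\left(K \right)} = \left(- \frac{1}{5}\right) 1 = - \frac{1}{5}$)
$q{\left(D \right)} = \frac{116 + 2 D}{-120 + D}$ ($q{\left(D \right)} = \frac{D + \left(116 + D\right)}{-120 + D} = \frac{116 + 2 D}{-120 + D}$)
$\frac{1}{q{\left(g{\left(k{\left(2 \right)} \right)} \right)} - 65232} = \frac{1}{\frac{2 \left(58 - \frac{1}{5}\right)}{-120 - \frac{1}{5}} - 65232} = \frac{1}{2 \frac{1}{- \frac{601}{5}} \cdot \frac{289}{5} - 65232} = \frac{1}{2 \left(- \frac{5}{601}\right) \frac{289}{5} - 65232} = \frac{1}{- \frac{578}{601} - 65232} = \frac{1}{- \frac{39205010}{601}} = - \frac{601}{39205010}$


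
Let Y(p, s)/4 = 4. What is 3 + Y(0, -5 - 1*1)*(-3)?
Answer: -45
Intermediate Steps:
Y(p, s) = 16 (Y(p, s) = 4*4 = 16)
3 + Y(0, -5 - 1*1)*(-3) = 3 + 16*(-3) = 3 - 48 = -45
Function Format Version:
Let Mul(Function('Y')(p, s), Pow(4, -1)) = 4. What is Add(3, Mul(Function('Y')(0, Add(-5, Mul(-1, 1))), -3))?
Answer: -45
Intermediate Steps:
Function('Y')(p, s) = 16 (Function('Y')(p, s) = Mul(4, 4) = 16)
Add(3, Mul(Function('Y')(0, Add(-5, Mul(-1, 1))), -3)) = Add(3, Mul(16, -3)) = Add(3, -48) = -45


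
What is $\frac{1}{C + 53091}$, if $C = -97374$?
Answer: $- \frac{1}{44283} \approx -2.2582 \cdot 10^{-5}$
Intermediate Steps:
$\frac{1}{C + 53091} = \frac{1}{-97374 + 53091} = \frac{1}{-44283} = - \frac{1}{44283}$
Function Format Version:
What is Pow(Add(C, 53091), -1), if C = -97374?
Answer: Rational(-1, 44283) ≈ -2.2582e-5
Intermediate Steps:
Pow(Add(C, 53091), -1) = Pow(Add(-97374, 53091), -1) = Pow(-44283, -1) = Rational(-1, 44283)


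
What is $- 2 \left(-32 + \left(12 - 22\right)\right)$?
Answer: $84$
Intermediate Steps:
$- 2 \left(-32 + \left(12 - 22\right)\right) = - 2 \left(-32 - 10\right) = \left(-2\right) \left(-42\right) = 84$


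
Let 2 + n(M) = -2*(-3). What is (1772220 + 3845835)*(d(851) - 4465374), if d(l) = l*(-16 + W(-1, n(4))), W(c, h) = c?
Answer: -25167993129255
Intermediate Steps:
n(M) = 4 (n(M) = -2 - 2*(-3) = -2 + 6 = 4)
d(l) = -17*l (d(l) = l*(-16 - 1) = l*(-17) = -17*l)
(1772220 + 3845835)*(d(851) - 4465374) = (1772220 + 3845835)*(-17*851 - 4465374) = 5618055*(-14467 - 4465374) = 5618055*(-4479841) = -25167993129255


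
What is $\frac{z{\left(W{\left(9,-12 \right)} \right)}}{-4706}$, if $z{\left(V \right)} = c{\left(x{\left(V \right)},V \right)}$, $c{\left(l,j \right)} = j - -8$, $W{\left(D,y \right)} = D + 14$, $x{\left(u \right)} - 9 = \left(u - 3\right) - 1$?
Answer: $- \frac{31}{4706} \approx -0.0065873$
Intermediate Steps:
$x{\left(u \right)} = 5 + u$ ($x{\left(u \right)} = 9 + \left(\left(u - 3\right) - 1\right) = 9 + \left(\left(-3 + u\right) - 1\right) = 9 + \left(-4 + u\right) = 5 + u$)
$W{\left(D,y \right)} = 14 + D$
$c{\left(l,j \right)} = 8 + j$ ($c{\left(l,j \right)} = j + 8 = 8 + j$)
$z{\left(V \right)} = 8 + V$
$\frac{z{\left(W{\left(9,-12 \right)} \right)}}{-4706} = \frac{8 + \left(14 + 9\right)}{-4706} = \left(8 + 23\right) \left(- \frac{1}{4706}\right) = 31 \left(- \frac{1}{4706}\right) = - \frac{31}{4706}$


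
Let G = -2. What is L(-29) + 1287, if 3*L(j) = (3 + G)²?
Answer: 3862/3 ≈ 1287.3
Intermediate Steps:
L(j) = ⅓ (L(j) = (3 - 2)²/3 = (⅓)*1² = (⅓)*1 = ⅓)
L(-29) + 1287 = ⅓ + 1287 = 3862/3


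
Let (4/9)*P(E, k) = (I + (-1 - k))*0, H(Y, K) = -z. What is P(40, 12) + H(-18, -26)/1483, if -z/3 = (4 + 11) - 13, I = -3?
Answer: 6/1483 ≈ 0.0040459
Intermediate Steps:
z = -6 (z = -3*((4 + 11) - 13) = -3*(15 - 13) = -3*2 = -6)
H(Y, K) = 6 (H(Y, K) = -1*(-6) = 6)
P(E, k) = 0 (P(E, k) = 9*((-3 + (-1 - k))*0)/4 = 9*((-4 - k)*0)/4 = (9/4)*0 = 0)
P(40, 12) + H(-18, -26)/1483 = 0 + 6/1483 = 6/1483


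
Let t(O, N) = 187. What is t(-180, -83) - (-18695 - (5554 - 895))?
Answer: 23541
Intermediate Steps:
t(-180, -83) - (-18695 - (5554 - 895)) = 187 - (-18695 - (5554 - 895)) = 187 - (-18695 - 1*4659) = 187 - (-18695 - 4659) = 187 - 1*(-23354) = 187 + 23354 = 23541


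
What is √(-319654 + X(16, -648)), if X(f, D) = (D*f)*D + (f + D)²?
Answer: √6798234 ≈ 2607.3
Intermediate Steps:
X(f, D) = (D + f)² + f*D² (X(f, D) = f*D² + (D + f)² = (D + f)² + f*D²)
√(-319654 + X(16, -648)) = √(-319654 + ((-648 + 16)² + 16*(-648)²)) = √(-319654 + ((-632)² + 16*419904)) = √(-319654 + (399424 + 6718464)) = √(-319654 + 7117888) = √6798234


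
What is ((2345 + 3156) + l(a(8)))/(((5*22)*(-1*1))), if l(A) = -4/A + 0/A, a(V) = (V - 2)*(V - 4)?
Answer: -6601/132 ≈ -50.008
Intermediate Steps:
a(V) = (-4 + V)*(-2 + V) (a(V) = (-2 + V)*(-4 + V) = (-4 + V)*(-2 + V))
l(A) = -4/A (l(A) = -4/A + 0 = -4/A)
((2345 + 3156) + l(a(8)))/(((5*22)*(-1*1))) = ((2345 + 3156) - 4/(8 + 8² - 6*8))/(((5*22)*(-1*1))) = (5501 - 4/(8 + 64 - 48))/((110*(-1))) = (5501 - 4/24)/(-110) = (5501 - 4*1/24)*(-1/110) = (5501 - ⅙)*(-1/110) = (33005/6)*(-1/110) = -6601/132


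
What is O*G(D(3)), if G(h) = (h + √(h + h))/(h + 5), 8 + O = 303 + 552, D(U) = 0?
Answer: 0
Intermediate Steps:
O = 847 (O = -8 + (303 + 552) = -8 + 855 = 847)
G(h) = (h + √2*√h)/(5 + h) (G(h) = (h + √(2*h))/(5 + h) = (h + √2*√h)/(5 + h))
O*G(D(3)) = 847*((0 + √2*√0)/(5 + 0)) = 847*((0 + √2*0)/5) = 847*((0 + 0)/5) = 847*((⅕)*0) = 847*0 = 0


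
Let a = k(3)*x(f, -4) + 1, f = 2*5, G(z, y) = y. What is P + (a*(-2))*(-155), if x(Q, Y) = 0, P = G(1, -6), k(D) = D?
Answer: 304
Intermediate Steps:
P = -6
f = 10
a = 1 (a = 3*0 + 1 = 0 + 1 = 1)
P + (a*(-2))*(-155) = -6 + (1*(-2))*(-155) = -6 - 2*(-155) = -6 + 310 = 304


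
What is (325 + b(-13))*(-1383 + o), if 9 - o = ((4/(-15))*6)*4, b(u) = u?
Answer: -2133456/5 ≈ -4.2669e+5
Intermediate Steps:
o = 77/5 (o = 9 - (4/(-15))*6*4 = 9 - (4*(-1/15))*6*4 = 9 - (-4/15*6)*4 = 9 - (-8)*4/5 = 9 - 1*(-32/5) = 9 + 32/5 = 77/5 ≈ 15.400)
(325 + b(-13))*(-1383 + o) = (325 - 13)*(-1383 + 77/5) = 312*(-6838/5) = -2133456/5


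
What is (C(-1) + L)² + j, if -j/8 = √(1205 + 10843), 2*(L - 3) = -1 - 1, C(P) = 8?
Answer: 100 - 32*√753 ≈ -778.11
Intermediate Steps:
L = 2 (L = 3 + (-1 - 1)/2 = 3 + (½)*(-2) = 3 - 1 = 2)
j = -32*√753 (j = -8*√(1205 + 10843) = -32*√753 ≈ -878.11)
(C(-1) + L)² + j = (8 + 2)² - 32*√753 = 10² - 32*√753 = 100 - 32*√753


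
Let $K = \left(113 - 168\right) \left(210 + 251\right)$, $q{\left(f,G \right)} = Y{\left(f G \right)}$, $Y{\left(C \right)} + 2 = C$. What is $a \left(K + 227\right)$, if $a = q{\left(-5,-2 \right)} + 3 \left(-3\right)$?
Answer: $25128$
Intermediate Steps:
$Y{\left(C \right)} = -2 + C$
$q{\left(f,G \right)} = -2 + G f$ ($q{\left(f,G \right)} = -2 + f G = -2 + G f$)
$a = -1$ ($a = \left(-2 - -10\right) + 3 \left(-3\right) = \left(-2 + 10\right) - 9 = 8 - 9 = -1$)
$K = -25355$ ($K = \left(-55\right) 461 = -25355$)
$a \left(K + 227\right) = - (-25355 + 227) = \left(-1\right) \left(-25128\right) = 25128$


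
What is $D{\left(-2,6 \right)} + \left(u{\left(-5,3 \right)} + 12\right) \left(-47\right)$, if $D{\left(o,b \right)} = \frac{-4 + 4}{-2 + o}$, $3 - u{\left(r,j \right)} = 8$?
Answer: $-329$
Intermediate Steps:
$u{\left(r,j \right)} = -5$ ($u{\left(r,j \right)} = 3 - 8 = -5$)
$D{\left(o,b \right)} = 0$ ($D{\left(o,b \right)} = \frac{0}{-2 + o} = 0$)
$D{\left(-2,6 \right)} + \left(u{\left(-5,3 \right)} + 12\right) \left(-47\right) = 0 + \left(-5 + 12\right) \left(-47\right) = 0 + 7 \left(-47\right) = 0 - 329 = -329$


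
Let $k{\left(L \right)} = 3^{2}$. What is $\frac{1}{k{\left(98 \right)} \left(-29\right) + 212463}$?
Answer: $\frac{1}{212202} \approx 4.7125 \cdot 10^{-6}$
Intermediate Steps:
$k{\left(L \right)} = 9$
$\frac{1}{k{\left(98 \right)} \left(-29\right) + 212463} = \frac{1}{9 \left(-29\right) + 212463} = \frac{1}{-261 + 212463} = \frac{1}{212202}$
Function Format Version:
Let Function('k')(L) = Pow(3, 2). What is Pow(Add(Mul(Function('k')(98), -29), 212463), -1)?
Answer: Rational(1, 212202) ≈ 4.7125e-6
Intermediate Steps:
Function('k')(L) = 9
Pow(Add(Mul(Function('k')(98), -29), 212463), -1) = Pow(Add(Mul(9, -29), 212463), -1) = Pow(Add(-261, 212463), -1) = Pow(212202, -1) = Rational(1, 212202)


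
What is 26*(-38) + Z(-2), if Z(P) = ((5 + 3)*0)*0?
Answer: -988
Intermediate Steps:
Z(P) = 0 (Z(P) = (8*0)*0 = 0*0 = 0)
26*(-38) + Z(-2) = 26*(-38) + 0 = -988 + 0 = -988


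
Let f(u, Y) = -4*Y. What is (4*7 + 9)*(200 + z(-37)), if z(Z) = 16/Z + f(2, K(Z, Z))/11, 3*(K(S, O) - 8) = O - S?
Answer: 80040/11 ≈ 7276.4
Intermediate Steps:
K(S, O) = 8 - S/3 + O/3 (K(S, O) = 8 + (O - S)/3 = 8 + (-S/3 + O/3) = 8 - S/3 + O/3)
z(Z) = -32/11 + 16/Z (z(Z) = 16/Z - 4*(8 - Z/3 + Z/3)/11 = 16/Z - 4*8*(1/11) = 16/Z - 32*1/11 = 16/Z - 32/11 = -32/11 + 16/Z)
(4*7 + 9)*(200 + z(-37)) = (4*7 + 9)*(200 + (-32/11 + 16/(-37))) = (28 + 9)*(200 + (-32/11 + 16*(-1/37))) = 37*(200 + (-32/11 - 16/37)) = 37*(200 - 1360/407) = 37*(80040/407) = 80040/11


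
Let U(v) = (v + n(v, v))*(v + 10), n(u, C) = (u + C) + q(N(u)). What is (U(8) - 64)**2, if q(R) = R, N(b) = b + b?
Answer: 430336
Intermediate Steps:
N(b) = 2*b
n(u, C) = C + 3*u (n(u, C) = (u + C) + 2*u = (C + u) + 2*u = C + 3*u)
U(v) = 5*v*(10 + v) (U(v) = (v + (v + 3*v))*(v + 10) = (v + 4*v)*(10 + v) = (5*v)*(10 + v) = 5*v*(10 + v))
(U(8) - 64)**2 = (5*8*(10 + 8) - 64)**2 = (5*8*18 - 64)**2 = (720 - 64)**2 = 656**2 = 430336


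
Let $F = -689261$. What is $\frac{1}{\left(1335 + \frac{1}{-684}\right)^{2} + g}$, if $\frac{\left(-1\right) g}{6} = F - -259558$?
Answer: $\frac{467856}{2040057593929} \approx 2.2933 \cdot 10^{-7}$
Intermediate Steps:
$g = 2578218$ ($g = - 6 \left(-689261 - -259558\right) = - 6 \left(-689261 + 259558\right) = \left(-6\right) \left(-429703\right) = 2578218$)
$\frac{1}{\left(1335 + \frac{1}{-684}\right)^{2} + g} = \frac{1}{\left(1335 + \frac{1}{-684}\right)^{2} + 2578218} = \frac{1}{\left(1335 - \frac{1}{684}\right)^{2} + 2578218} = \frac{1}{\left(\frac{913139}{684}\right)^{2} + 2578218} = \frac{1}{\frac{833822833321}{467856} + 2578218} = \frac{1}{\frac{2040057593929}{467856}} = \frac{467856}{2040057593929}$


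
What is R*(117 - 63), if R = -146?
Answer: -7884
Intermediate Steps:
R*(117 - 63) = -146*(117 - 63) = -146*54 = -7884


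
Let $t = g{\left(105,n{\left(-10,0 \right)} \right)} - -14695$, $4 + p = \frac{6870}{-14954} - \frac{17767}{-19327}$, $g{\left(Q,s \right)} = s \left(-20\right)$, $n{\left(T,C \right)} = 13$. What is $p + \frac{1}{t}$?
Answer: $- \frac{7384459411391}{2085972676865} \approx -3.5401$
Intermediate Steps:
$g{\left(Q,s \right)} = - 20 s$
$p = - \frac{511576302}{144507979}$ ($p = -4 + \left(\frac{6870}{-14954} - \frac{17767}{-19327}\right) = -4 + \left(6870 \left(- \frac{1}{14954}\right) - - \frac{17767}{19327}\right) = -4 + \left(- \frac{3435}{7477} + \frac{17767}{19327}\right) = -4 + \frac{66455614}{144507979} = - \frac{511576302}{144507979} \approx -3.5401$)
$t = 14435$ ($t = \left(-20\right) 13 - -14695 = -260 + 14695 = 14435$)
$p + \frac{1}{t} = - \frac{511576302}{144507979} + \frac{1}{14435} = - \frac{7384459411391}{2085972676865}$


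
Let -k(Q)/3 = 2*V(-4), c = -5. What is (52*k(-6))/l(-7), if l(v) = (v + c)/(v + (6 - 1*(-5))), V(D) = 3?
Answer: 312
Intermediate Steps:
l(v) = (-5 + v)/(11 + v) (l(v) = (v - 5)/(v + (6 - 1*(-5))) = (-5 + v)/(v + (6 + 5)) = (-5 + v)/(v + 11) = (-5 + v)/(11 + v))
k(Q) = -18 (k(Q) = -6*3 = -3*6 = -18)
(52*k(-6))/l(-7) = (52*(-18))/(((-5 - 7)/(11 - 7))) = -936/(-12/4) = -936/((¼)*(-12)) = -936/(-3) = -936*(-⅓) = 312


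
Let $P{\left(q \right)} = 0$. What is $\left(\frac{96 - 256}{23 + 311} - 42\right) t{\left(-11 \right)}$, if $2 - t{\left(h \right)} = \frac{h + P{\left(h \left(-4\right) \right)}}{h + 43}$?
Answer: $- \frac{266025}{2672} \approx -99.56$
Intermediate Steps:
$t{\left(h \right)} = 2 - \frac{h}{43 + h}$ ($t{\left(h \right)} = 2 - \frac{h + 0}{h + 43} = 2 - \frac{h}{43 + h}$)
$\left(\frac{96 - 256}{23 + 311} - 42\right) t{\left(-11 \right)} = \left(\frac{96 - 256}{23 + 311} - 42\right) \frac{86 - 11}{43 - 11} = \left(- \frac{160}{334} - 42\right) \frac{1}{32} \cdot 75 = \left(\left(-160\right) \frac{1}{334} - 42\right) \frac{1}{32} \cdot 75 = \left(- \frac{80}{167} - 42\right) \frac{75}{32} = \left(- \frac{7094}{167}\right) \frac{75}{32} = - \frac{266025}{2672}$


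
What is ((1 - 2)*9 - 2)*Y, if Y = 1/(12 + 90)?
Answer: -11/102 ≈ -0.10784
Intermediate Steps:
Y = 1/102 ≈ 0.0098039
((1 - 2)*9 - 2)*Y = ((1 - 2)*9 - 2)*(1/102) = (-1*9 - 2)*(1/102) = (-9 - 2)*(1/102) = -11*1/102 = -11/102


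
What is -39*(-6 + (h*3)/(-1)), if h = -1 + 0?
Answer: 117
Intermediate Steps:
h = -1
-39*(-6 + (h*3)/(-1)) = -39*(-6 - 1*3/(-1)) = -39*(-6 - 3*(-1)) = -39*(-6 + 3) = -39*(-3) = 117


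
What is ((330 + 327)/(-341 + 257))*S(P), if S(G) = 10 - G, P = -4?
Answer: -219/2 ≈ -109.50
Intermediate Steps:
((330 + 327)/(-341 + 257))*S(P) = ((330 + 327)/(-341 + 257))*(10 - 1*(-4)) = (657/(-84))*(10 + 4) = (657*(-1/84))*14 = -219/28*14 = -219/2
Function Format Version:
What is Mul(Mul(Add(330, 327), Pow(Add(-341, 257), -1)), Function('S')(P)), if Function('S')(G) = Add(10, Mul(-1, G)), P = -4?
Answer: Rational(-219, 2) ≈ -109.50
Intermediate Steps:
Mul(Mul(Add(330, 327), Pow(Add(-341, 257), -1)), Function('S')(P)) = Mul(Mul(Add(330, 327), Pow(Add(-341, 257), -1)), Add(10, Mul(-1, -4))) = Mul(Mul(657, Pow(-84, -1)), Add(10, 4)) = Mul(Mul(657, Rational(-1, 84)), 14) = Mul(Rational(-219, 28), 14) = Rational(-219, 2)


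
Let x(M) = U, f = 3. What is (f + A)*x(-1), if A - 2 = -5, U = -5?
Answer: 0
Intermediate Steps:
x(M) = -5
A = -3 (A = 2 - 5 = -3)
(f + A)*x(-1) = (3 - 3)*(-5) = 0*(-5) = 0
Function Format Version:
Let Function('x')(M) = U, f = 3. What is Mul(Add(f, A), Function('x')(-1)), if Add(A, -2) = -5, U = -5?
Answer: 0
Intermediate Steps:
Function('x')(M) = -5
A = -3 (A = Add(2, -5) = -3)
Mul(Add(f, A), Function('x')(-1)) = Mul(Add(3, -3), -5) = Mul(0, -5) = 0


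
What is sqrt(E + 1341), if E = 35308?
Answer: sqrt(36649) ≈ 191.44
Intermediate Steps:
sqrt(E + 1341) = sqrt(35308 + 1341) = sqrt(36649)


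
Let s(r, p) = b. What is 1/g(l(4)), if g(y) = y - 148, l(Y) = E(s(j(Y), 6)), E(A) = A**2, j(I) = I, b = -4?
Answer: -1/132 ≈ -0.0075758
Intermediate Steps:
s(r, p) = -4
l(Y) = 16 (l(Y) = (-4)**2 = 16)
g(y) = -148 + y
1/g(l(4)) = 1/(-148 + 16) = 1/(-132) = -1/132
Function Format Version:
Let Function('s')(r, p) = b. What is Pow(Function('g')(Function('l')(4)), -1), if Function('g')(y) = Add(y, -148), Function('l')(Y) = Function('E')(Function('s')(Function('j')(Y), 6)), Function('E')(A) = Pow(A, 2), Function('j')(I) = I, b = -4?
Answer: Rational(-1, 132) ≈ -0.0075758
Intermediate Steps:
Function('s')(r, p) = -4
Function('l')(Y) = 16 (Function('l')(Y) = Pow(-4, 2) = 16)
Function('g')(y) = Add(-148, y)
Pow(Function('g')(Function('l')(4)), -1) = Pow(Add(-148, 16), -1) = Pow(-132, -1) = Rational(-1, 132)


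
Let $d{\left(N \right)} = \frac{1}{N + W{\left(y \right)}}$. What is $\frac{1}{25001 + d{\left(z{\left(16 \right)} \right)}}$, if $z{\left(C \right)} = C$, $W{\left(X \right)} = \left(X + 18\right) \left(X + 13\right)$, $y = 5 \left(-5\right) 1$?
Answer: $\frac{100}{2500101} \approx 3.9998 \cdot 10^{-5}$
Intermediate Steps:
$y = -25$ ($y = \left(-25\right) 1 = -25$)
$W{\left(X \right)} = \left(13 + X\right) \left(18 + X\right)$ ($W{\left(X \right)} = \left(18 + X\right) \left(13 + X\right) = \left(13 + X\right) \left(18 + X\right)$)
$d{\left(N \right)} = \frac{1}{84 + N}$ ($d{\left(N \right)} = \frac{1}{N + \left(234 + \left(-25\right)^{2} + 31 \left(-25\right)\right)} = \frac{1}{N + \left(234 + 625 - 775\right)} = \frac{1}{N + 84} = \frac{1}{84 + N}$)
$\frac{1}{25001 + d{\left(z{\left(16 \right)} \right)}} = \frac{1}{25001 + \frac{1}{84 + 16}} = \frac{1}{25001 + \frac{1}{100}} = \frac{1}{\frac{2500101}{100}} = \frac{100}{2500101}$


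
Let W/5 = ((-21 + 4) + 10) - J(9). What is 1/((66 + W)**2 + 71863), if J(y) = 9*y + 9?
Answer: 1/247424 ≈ 4.0416e-6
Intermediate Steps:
J(y) = 9 + 9*y
W = -485 (W = 5*(((-21 + 4) + 10) - (9 + 9*9)) = 5*((-17 + 10) - (9 + 81)) = 5*(-7 - 1*90) = 5*(-7 - 90) = 5*(-97) = -485)
1/((66 + W)**2 + 71863) = 1/((66 - 485)**2 + 71863) = 1/((-419)**2 + 71863) = 1/(175561 + 71863) = 1/247424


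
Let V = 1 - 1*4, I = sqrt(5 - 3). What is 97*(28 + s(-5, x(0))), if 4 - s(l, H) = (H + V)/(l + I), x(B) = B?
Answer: 69937/23 - 291*sqrt(2)/23 ≈ 3022.8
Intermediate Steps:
I = sqrt(2) ≈ 1.4142
V = -3 (V = 1 - 4 = -3)
s(l, H) = 4 - (-3 + H)/(l + sqrt(2)) (s(l, H) = 4 - (H - 3)/(l + sqrt(2)) = 4 - (-3 + H)/(l + sqrt(2)))
97*(28 + s(-5, x(0))) = 97*(28 + (3 - 1*0 + 4*(-5) + 4*sqrt(2))/(-5 + sqrt(2))) = 97*(28 + (3 + 0 - 20 + 4*sqrt(2))/(-5 + sqrt(2))) = 97*(28 + (-17 + 4*sqrt(2))/(-5 + sqrt(2))) = 2716 + 97*(-17 + 4*sqrt(2))/(-5 + sqrt(2))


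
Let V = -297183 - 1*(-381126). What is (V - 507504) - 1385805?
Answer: -1809366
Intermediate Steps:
V = 83943 (V = -297183 + 381126 = 83943)
(V - 507504) - 1385805 = (83943 - 507504) - 1385805 = -423561 - 1385805 = -1809366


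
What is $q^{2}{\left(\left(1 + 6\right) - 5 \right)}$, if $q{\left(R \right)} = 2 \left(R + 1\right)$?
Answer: $36$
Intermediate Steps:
$q{\left(R \right)} = 2 + 2 R$ ($q{\left(R \right)} = 2 \left(1 + R\right) = 2 + 2 R$)
$q^{2}{\left(\left(1 + 6\right) - 5 \right)} = \left(2 + 2 \left(\left(1 + 6\right) - 5\right)\right)^{2} = \left(2 + 2 \left(7 - 5\right)\right)^{2} = \left(2 + 2 \cdot 2\right)^{2} = \left(2 + 4\right)^{2} = 6^{2} = 36$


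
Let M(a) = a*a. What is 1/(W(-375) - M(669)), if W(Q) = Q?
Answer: -1/447936 ≈ -2.2325e-6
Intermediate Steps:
M(a) = a²
1/(W(-375) - M(669)) = 1/(-375 - 1*669²) = 1/(-375 - 1*447561) = 1/(-375 - 447561) = 1/(-447936) = -1/447936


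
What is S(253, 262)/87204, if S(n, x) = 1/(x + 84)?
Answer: 1/30172584 ≈ 3.3143e-8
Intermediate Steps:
S(n, x) = 1/(84 + x)
S(253, 262)/87204 = 1/((84 + 262)*87204) = (1/87204)/346 = (1/346)*(1/87204) = 1/30172584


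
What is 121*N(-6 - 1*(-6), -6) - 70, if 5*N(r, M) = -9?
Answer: -1439/5 ≈ -287.80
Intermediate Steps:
N(r, M) = -9/5 (N(r, M) = (1/5)*(-9) = -9/5)
121*N(-6 - 1*(-6), -6) - 70 = 121*(-9/5) - 70 = -1089/5 - 70 = -1439/5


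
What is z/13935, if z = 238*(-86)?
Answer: -20468/13935 ≈ -1.4688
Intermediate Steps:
z = -20468
z/13935 = -20468/13935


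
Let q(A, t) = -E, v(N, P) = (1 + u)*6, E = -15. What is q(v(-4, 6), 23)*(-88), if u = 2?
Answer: -1320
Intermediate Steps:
v(N, P) = 18 (v(N, P) = (1 + 2)*6 = 3*6 = 18)
q(A, t) = 15 (q(A, t) = -1*(-15) = 15)
q(v(-4, 6), 23)*(-88) = 15*(-88) = -1320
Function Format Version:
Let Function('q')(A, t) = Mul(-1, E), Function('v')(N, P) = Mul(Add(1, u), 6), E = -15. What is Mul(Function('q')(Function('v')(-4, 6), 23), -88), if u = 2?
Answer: -1320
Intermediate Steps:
Function('v')(N, P) = 18 (Function('v')(N, P) = Mul(Add(1, 2), 6) = Mul(3, 6) = 18)
Function('q')(A, t) = 15 (Function('q')(A, t) = Mul(-1, -15) = 15)
Mul(Function('q')(Function('v')(-4, 6), 23), -88) = Mul(15, -88) = -1320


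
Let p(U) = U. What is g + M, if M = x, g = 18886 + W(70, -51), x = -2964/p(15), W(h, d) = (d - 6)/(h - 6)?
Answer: 5980003/320 ≈ 18688.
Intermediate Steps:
W(h, d) = (-6 + d)/(-6 + h)
x = -988/5 (x = -2964/15 = -2964*1/15 = -988/5 ≈ -197.60)
g = 1208647/64 (g = 18886 + (-6 - 51)/(-6 + 70) = 18886 - 57/64 = 1208647/64 ≈ 18885.)
M = -988/5 ≈ -197.60
g + M = 1208647/64 - 988/5 = 5980003/320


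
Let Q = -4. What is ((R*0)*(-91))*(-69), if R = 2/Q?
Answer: 0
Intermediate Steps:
R = -½ (R = 2/(-4) = 2*(-¼) = -½ ≈ -0.50000)
((R*0)*(-91))*(-69) = (-½*0*(-91))*(-69) = (0*(-91))*(-69) = 0*(-69) = 0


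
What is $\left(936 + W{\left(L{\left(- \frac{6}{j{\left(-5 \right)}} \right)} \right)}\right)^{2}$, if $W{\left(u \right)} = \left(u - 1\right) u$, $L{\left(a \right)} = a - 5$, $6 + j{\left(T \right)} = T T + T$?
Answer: $\frac{2263285476}{2401} \approx 9.4264 \cdot 10^{5}$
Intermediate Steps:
$j{\left(T \right)} = -6 + T + T^{2}$ ($j{\left(T \right)} = -6 + \left(T T + T\right) = -6 + \left(T^{2} + T\right) = -6 + \left(T + T^{2}\right) = -6 + T + T^{2}$)
$L{\left(a \right)} = -5 + a$
$W{\left(u \right)} = u \left(-1 + u\right)$ ($W{\left(u \right)} = \left(-1 + u\right) u = u \left(-1 + u\right)$)
$\left(936 + W{\left(L{\left(- \frac{6}{j{\left(-5 \right)}} \right)} \right)}\right)^{2} = \left(936 + \left(-5 - \frac{6}{-6 - 5 + \left(-5\right)^{2}}\right) \left(-1 - \left(5 + \frac{6}{-6 - 5 + \left(-5\right)^{2}}\right)\right)\right)^{2} = \left(936 + \left(-5 - \frac{6}{-6 - 5 + 25}\right) \left(-1 - \left(5 + \frac{6}{-6 - 5 + 25}\right)\right)\right)^{2} = \left(936 + \left(-5 - \frac{6}{14}\right) \left(-1 - \left(5 + \frac{6}{14}\right)\right)\right)^{2} = \left(936 + \left(-5 - \frac{3}{7}\right) \left(-1 - \frac{38}{7}\right)\right)^{2} = \left(936 - \frac{38 \left(-1 - \frac{38}{7}\right)}{7}\right)^{2} = \left(936 - - \frac{1710}{49}\right)^{2} = \left(936 + \frac{1710}{49}\right)^{2} = \left(\frac{47574}{49}\right)^{2} = \frac{2263285476}{2401}$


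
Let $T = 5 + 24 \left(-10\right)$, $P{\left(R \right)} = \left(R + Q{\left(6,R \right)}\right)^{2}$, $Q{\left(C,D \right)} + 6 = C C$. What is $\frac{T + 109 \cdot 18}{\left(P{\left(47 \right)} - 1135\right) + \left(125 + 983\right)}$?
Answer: $\frac{1727}{5902} \approx 0.29261$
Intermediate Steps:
$Q{\left(C,D \right)} = -6 + C^{2}$ ($Q{\left(C,D \right)} = -6 + C C = -6 + C^{2}$)
$P{\left(R \right)} = \left(30 + R\right)^{2}$ ($P{\left(R \right)} = \left(R - \left(6 - 6^{2}\right)\right)^{2} = \left(R + \left(-6 + 36\right)\right)^{2} = \left(R + 30\right)^{2} = \left(30 + R\right)^{2}$)
$T = -235$ ($T = 5 - 240 = -235$)
$\frac{T + 109 \cdot 18}{\left(P{\left(47 \right)} - 1135\right) + \left(125 + 983\right)} = \frac{-235 + 109 \cdot 18}{\left(\left(30 + 47\right)^{2} - 1135\right) + \left(125 + 983\right)} = \frac{-235 + 1962}{\left(77^{2} - 1135\right) + 1108} = \frac{1727}{\left(5929 - 1135\right) + 1108} = \frac{1727}{4794 + 1108} = \frac{1727}{5902}$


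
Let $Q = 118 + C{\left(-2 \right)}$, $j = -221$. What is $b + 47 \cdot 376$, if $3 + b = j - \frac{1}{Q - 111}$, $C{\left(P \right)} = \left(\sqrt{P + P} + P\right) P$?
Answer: $\frac{2390365}{137} - \frac{4 i}{137} \approx 17448.0 - 0.029197 i$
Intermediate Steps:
$C{\left(P \right)} = P \left(P + \sqrt{2} \sqrt{P}\right)$ ($C{\left(P \right)} = \left(\sqrt{2 P} + P\right) P = \left(\sqrt{2} \sqrt{P} + P\right) P = \left(P + \sqrt{2} \sqrt{P}\right) P = P \left(P + \sqrt{2} \sqrt{P}\right)$)
$Q = 122 - 4 i$ ($Q = 118 + \left(\left(-2\right)^{2} + \sqrt{2} \left(-2\right)^{\frac{3}{2}}\right) = 118 + \left(4 + \sqrt{2} \left(- 2 i \sqrt{2}\right)\right) = 118 + \left(4 - 4 i\right) = 122 - 4 i \approx 122.0 - 4.0 i$)
$b = -224 - \frac{11 + 4 i}{137}$ ($b = -3 - \left(221 + \frac{1}{\left(122 - 4 i\right) - 111}\right) = -3 - \left(221 + \frac{1}{11 - 4 i}\right) = -3 - \left(221 + \frac{11 + 4 i}{137}\right) = -224 - \frac{11 + 4 i}{137} \approx -224.08 - 0.029197 i$)
$b + 47 \cdot 376 = \left(- \frac{30699}{137} - \frac{4 i}{137}\right) + 47 \cdot 376 = \left(- \frac{30699}{137} - \frac{4 i}{137}\right) + 17672 = \frac{2390365}{137} - \frac{4 i}{137}$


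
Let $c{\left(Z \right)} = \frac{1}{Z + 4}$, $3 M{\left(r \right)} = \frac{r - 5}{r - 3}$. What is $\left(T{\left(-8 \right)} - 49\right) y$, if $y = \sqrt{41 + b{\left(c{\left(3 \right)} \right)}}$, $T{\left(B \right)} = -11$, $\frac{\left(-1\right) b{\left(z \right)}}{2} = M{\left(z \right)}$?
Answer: $- 4 \sqrt{8970} \approx -378.84$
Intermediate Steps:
$M{\left(r \right)} = \frac{-5 + r}{3 \left(-3 + r\right)}$ ($M{\left(r \right)} = \frac{\left(r - 5\right) \frac{1}{r - 3}}{3} = \frac{\left(-5 + r\right) \frac{1}{-3 + r}}{3} = \frac{\frac{1}{-3 + r} \left(-5 + r\right)}{3} = \frac{-5 + r}{3 \left(-3 + r\right)}$)
$c{\left(Z \right)} = \frac{1}{4 + Z}$
$b{\left(z \right)} = - \frac{2 \left(-5 + z\right)}{3 \left(-3 + z\right)}$ ($b{\left(z \right)} = - 2 \frac{-5 + z}{3 \left(-3 + z\right)} = - \frac{2 \left(-5 + z\right)}{3 \left(-3 + z\right)}$)
$y = \frac{\sqrt{8970}}{15}$ ($y = \sqrt{41 + \frac{2 \left(5 - \frac{1}{4 + 3}\right)}{3 \left(-3 + \frac{1}{4 + 3}\right)}} = \sqrt{41 + \frac{2 \left(5 - \frac{1}{7}\right)}{3 \left(-3 + \frac{1}{7}\right)}} = \sqrt{41 + \frac{2 \left(5 - \frac{1}{7}\right)}{3 \left(- \frac{20}{7}\right)}} = \sqrt{41 + \frac{2}{3} \left(- \frac{7}{20}\right) \frac{34}{7}} = \sqrt{41 - \frac{17}{15}} = \sqrt{\frac{598}{15}} = \frac{\sqrt{8970}}{15} \approx 6.314$)
$\left(T{\left(-8 \right)} - 49\right) y = \left(-11 - 49\right) \frac{\sqrt{8970}}{15} = - 60 \frac{\sqrt{8970}}{15} = - 4 \sqrt{8970}$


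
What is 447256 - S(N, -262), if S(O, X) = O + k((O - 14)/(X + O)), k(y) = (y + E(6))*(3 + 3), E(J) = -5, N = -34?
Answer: 16550804/37 ≈ 4.4732e+5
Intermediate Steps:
k(y) = -30 + 6*y (k(y) = (y - 5)*(3 + 3) = (-5 + y)*6 = -30 + 6*y)
S(O, X) = -30 + O + 6*(-14 + O)/(O + X) (S(O, X) = O + (-30 + 6*((O - 14)/(X + O))) = O + (-30 + 6*((-14 + O)/(O + X))) = O + (-30 + 6*(-14 + O)/(O + X)) = -30 + O + 6*(-14 + O)/(O + X))
447256 - S(N, -262) = 447256 - (-84 + 6*(-34) + (-30 - 34)*(-34 - 262))/(-34 - 262) = 447256 - (-84 - 204 - 64*(-296))/(-296) = 447256 - (-1)*(-84 - 204 + 18944)/296 = 447256 - (-1)*18656/296 = 447256 - 1*(-2332/37) = 447256 + 2332/37 = 16550804/37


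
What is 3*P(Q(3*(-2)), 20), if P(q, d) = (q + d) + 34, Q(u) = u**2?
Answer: 270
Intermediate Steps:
P(q, d) = 34 + d + q (P(q, d) = (d + q) + 34 = 34 + d + q)
3*P(Q(3*(-2)), 20) = 3*(34 + 20 + (3*(-2))**2) = 3*(34 + 20 + (-6)**2) = 3*(34 + 20 + 36) = 3*90 = 270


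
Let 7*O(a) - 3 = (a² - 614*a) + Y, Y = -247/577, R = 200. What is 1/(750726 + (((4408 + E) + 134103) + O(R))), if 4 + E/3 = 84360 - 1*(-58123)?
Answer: 4039/5270272170 ≈ 7.6637e-7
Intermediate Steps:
E = 427437 (E = -12 + 3*(84360 - 1*(-58123)) = -12 + 3*(84360 + 58123) = -12 + 3*142483 = -12 + 427449 = 427437)
Y = -247/577 (Y = -247*1/577 = -247/577 ≈ -0.42808)
O(a) = 212/577 - 614*a/7 + a²/7 (O(a) = 3/7 + ((a² - 614*a) - 247/577)/7 = 3/7 + (-247/577 + a² - 614*a)/7 = 3/7 + (-247/4039 - 614*a/7 + a²/7) = 212/577 - 614*a/7 + a²/7)
1/(750726 + (((4408 + E) + 134103) + O(R))) = 1/(750726 + (((4408 + 427437) + 134103) + (212/577 - 614/7*200 + (⅐)*200²))) = 1/(750726 + ((431845 + 134103) + (212/577 - 122800/7 + (⅐)*40000))) = 1/(750726 + (565948 + (212/577 - 122800/7 + 40000/7))) = 1/(750726 + (565948 - 47774116/4039)) = 1/(750726 + 2238089856/4039) = 1/(5270272170/4039) = 4039/5270272170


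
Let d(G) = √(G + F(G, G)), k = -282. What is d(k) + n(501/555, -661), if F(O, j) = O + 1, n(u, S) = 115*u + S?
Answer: -20616/37 + I*√563 ≈ -557.19 + 23.728*I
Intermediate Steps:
n(u, S) = S + 115*u
F(O, j) = 1 + O
d(G) = √(1 + 2*G) (d(G) = √(G + (1 + G)) = √(1 + 2*G))
d(k) + n(501/555, -661) = √(1 + 2*(-282)) + (-661 + 115*(501/555)) = √(1 - 564) + (-661 + 115*(501*(1/555))) = √(-563) + (-661 + 115*(167/185)) = I*√563 + (-661 + 3841/37) = I*√563 - 20616/37 = -20616/37 + I*√563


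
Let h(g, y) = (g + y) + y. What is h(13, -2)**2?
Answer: 81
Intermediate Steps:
h(g, y) = g + 2*y
h(13, -2)**2 = (13 + 2*(-2))**2 = (13 - 4)**2 = 9**2 = 81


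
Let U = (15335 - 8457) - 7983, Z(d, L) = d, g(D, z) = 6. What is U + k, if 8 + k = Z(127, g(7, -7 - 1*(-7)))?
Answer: -986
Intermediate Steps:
k = 119 (k = -8 + 127 = 119)
U = -1105 (U = 6878 - 7983 = -1105)
U + k = -1105 + 119 = -986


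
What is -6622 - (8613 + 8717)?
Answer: -23952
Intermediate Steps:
-6622 - (8613 + 8717) = -6622 - 1*17330 = -6622 - 17330 = -23952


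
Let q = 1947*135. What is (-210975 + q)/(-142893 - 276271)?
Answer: -25935/209582 ≈ -0.12375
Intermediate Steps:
q = 262845
(-210975 + q)/(-142893 - 276271) = (-210975 + 262845)/(-142893 - 276271) = 51870/(-419164) = 51870*(-1/419164) = -25935/209582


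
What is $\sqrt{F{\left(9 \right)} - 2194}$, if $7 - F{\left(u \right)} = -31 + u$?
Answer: $i \sqrt{2165} \approx 46.53 i$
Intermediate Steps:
$F{\left(u \right)} = 38 - u$ ($F{\left(u \right)} = 7 - \left(-31 + u\right) = 38 - u$)
$\sqrt{F{\left(9 \right)} - 2194} = \sqrt{\left(38 - 9\right) - 2194} = \sqrt{29 - 2194} = \sqrt{-2165} = i \sqrt{2165}$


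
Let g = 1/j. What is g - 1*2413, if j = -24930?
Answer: -60156091/24930 ≈ -2413.0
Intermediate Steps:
g = -1/24930 (g = 1/(-24930) = -1/24930 ≈ -4.0112e-5)
g - 1*2413 = -1/24930 - 1*2413 = -1/24930 - 2413 = -60156091/24930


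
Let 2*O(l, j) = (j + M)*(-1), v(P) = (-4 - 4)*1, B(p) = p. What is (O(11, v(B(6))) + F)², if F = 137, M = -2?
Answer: 20164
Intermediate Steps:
v(P) = -8 (v(P) = -8*1 = -8)
O(l, j) = 1 - j/2 (O(l, j) = ((j - 2)*(-1))/2 = ((-2 + j)*(-1))/2 = (2 - j)/2 = 1 - j/2)
(O(11, v(B(6))) + F)² = ((1 - ½*(-8)) + 137)² = ((1 + 4) + 137)² = (5 + 137)² = 142² = 20164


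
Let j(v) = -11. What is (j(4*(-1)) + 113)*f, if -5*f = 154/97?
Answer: -15708/485 ≈ -32.388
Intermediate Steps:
f = -154/485 (f = -154/(5*97) = -1/5*154/97 = -154/485 ≈ -0.31753)
(j(4*(-1)) + 113)*f = (-11 + 113)*(-154/485) = 102*(-154/485) = -15708/485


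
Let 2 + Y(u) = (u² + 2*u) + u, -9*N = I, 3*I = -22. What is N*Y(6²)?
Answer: 30844/27 ≈ 1142.4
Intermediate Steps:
I = -22/3 (I = (⅓)*(-22) = -22/3 ≈ -7.3333)
N = 22/27 (N = -⅑*(-22/3) = 22/27 ≈ 0.81481)
Y(u) = -2 + u² + 3*u (Y(u) = -2 + ((u² + 2*u) + u) = -2 + (u² + 3*u) = -2 + u² + 3*u)
N*Y(6²) = 22*(-2 + (6²)² + 3*6²)/27 = 22*(-2 + 36² + 3*36)/27 = 22*(-2 + 1296 + 108)/27 = (22/27)*1402 = 30844/27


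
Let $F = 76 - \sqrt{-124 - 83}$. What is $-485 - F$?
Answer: $-561 + 3 i \sqrt{23} \approx -561.0 + 14.387 i$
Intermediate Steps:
$F = 76 - 3 i \sqrt{23}$ ($F = 76 - \sqrt{-124 - 83} = 76 - \sqrt{-207} = 76 - 3 i \sqrt{23} \approx 76.0 - 14.387 i$)
$-485 - F = -485 - \left(76 - 3 i \sqrt{23}\right) = -561 + 3 i \sqrt{23}$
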